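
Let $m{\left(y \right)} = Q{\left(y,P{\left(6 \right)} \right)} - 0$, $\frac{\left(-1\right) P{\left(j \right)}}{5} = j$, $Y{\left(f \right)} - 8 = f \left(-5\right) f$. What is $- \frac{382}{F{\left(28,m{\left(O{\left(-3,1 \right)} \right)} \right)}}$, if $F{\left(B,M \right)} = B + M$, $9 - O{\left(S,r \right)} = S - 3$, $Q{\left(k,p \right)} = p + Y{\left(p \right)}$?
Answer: $\frac{191}{2247} \approx 0.085002$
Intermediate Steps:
$Y{\left(f \right)} = 8 - 5 f^{2}$ ($Y{\left(f \right)} = 8 + f \left(-5\right) f = 8 + - 5 f f = 8 - 5 f^{2}$)
$P{\left(j \right)} = - 5 j$
$Q{\left(k,p \right)} = 8 + p - 5 p^{2}$ ($Q{\left(k,p \right)} = p - \left(-8 + 5 p^{2}\right) = 8 + p - 5 p^{2}$)
$O{\left(S,r \right)} = 12 - S$ ($O{\left(S,r \right)} = 9 - \left(S - 3\right) = 9 - \left(-3 + S\right) = 12 - S$)
$m{\left(y \right)} = -4522$ ($m{\left(y \right)} = \left(8 - 30 - 5 \left(\left(-5\right) 6\right)^{2}\right) - 0 = \left(8 - 30 - 5 \left(-30\right)^{2}\right) + 0 = \left(8 - 30 - 4500\right) + 0 = -4522 + 0 = -4522$)
$- \frac{382}{F{\left(28,m{\left(O{\left(-3,1 \right)} \right)} \right)}} = - \frac{382}{28 - 4522} = - \frac{382}{-4494} = \left(-382\right) \left(- \frac{1}{4494}\right) = \frac{191}{2247}$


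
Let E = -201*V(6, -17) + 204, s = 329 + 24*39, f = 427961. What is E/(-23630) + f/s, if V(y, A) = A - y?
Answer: 17576717/51986 ≈ 338.10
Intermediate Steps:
s = 1265 (s = 329 + 936 = 1265)
E = 4827 (E = -201*(-17 - 1*6) + 204 = -201*(-17 - 6) + 204 = -201*(-23) + 204 = 4623 + 204 = 4827)
E/(-23630) + f/s = 4827/(-23630) + 427961/1265 = 4827*(-1/23630) + 427961*(1/1265) = -4827/23630 + 18607/55 = 17576717/51986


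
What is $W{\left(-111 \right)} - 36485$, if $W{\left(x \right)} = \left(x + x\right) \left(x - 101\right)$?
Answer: $10579$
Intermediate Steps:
$W{\left(x \right)} = 2 x \left(-101 + x\right)$
$W{\left(-111 \right)} - 36485 = 2 \left(-111\right) \left(-101 - 111\right) - 36485 = 2 \left(-111\right) \left(-212\right) - 36485 = 47064 - 36485 = 10579$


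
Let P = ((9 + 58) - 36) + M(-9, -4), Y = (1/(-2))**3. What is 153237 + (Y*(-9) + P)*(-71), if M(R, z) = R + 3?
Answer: 1211057/8 ≈ 1.5138e+5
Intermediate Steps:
Y = -1/8 (Y = (-1/2)**3 = -1/8 ≈ -0.12500)
M(R, z) = 3 + R
P = 25 (P = ((9 + 58) - 36) + (3 - 9) = (67 - 36) - 6 = 31 - 6 = 25)
153237 + (Y*(-9) + P)*(-71) = 153237 + (-1/8*(-9) + 25)*(-71) = 153237 + (9/8 + 25)*(-71) = 153237 + (209/8)*(-71) = 153237 - 14839/8 = 1211057/8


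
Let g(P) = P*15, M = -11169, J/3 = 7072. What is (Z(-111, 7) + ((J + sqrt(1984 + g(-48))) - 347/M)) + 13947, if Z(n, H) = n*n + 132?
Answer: 531823451/11169 + 4*sqrt(79) ≈ 47652.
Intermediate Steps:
J = 21216 (J = 3*7072 = 21216)
Z(n, H) = 132 + n**2 (Z(n, H) = n**2 + 132 = 132 + n**2)
g(P) = 15*P
(Z(-111, 7) + ((J + sqrt(1984 + g(-48))) - 347/M)) + 13947 = ((132 + (-111)**2) + ((21216 + sqrt(1984 + 15*(-48))) - 347/(-11169))) + 13947 = ((132 + 12321) + ((21216 + sqrt(1984 - 720)) - 347*(-1/11169))) + 13947 = (12453 + ((21216 + sqrt(1264)) + 347/11169)) + 13947 = (12453 + ((21216 + 4*sqrt(79)) + 347/11169)) + 13947 = (12453 + (236961851/11169 + 4*sqrt(79))) + 13947 = (376049408/11169 + 4*sqrt(79)) + 13947 = 531823451/11169 + 4*sqrt(79)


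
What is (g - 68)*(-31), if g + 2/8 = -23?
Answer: 11315/4 ≈ 2828.8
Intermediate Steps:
g = -93/4 (g = -¼ - 23 = -93/4 ≈ -23.250)
(g - 68)*(-31) = (-93/4 - 68)*(-31) = -365/4*(-31) = 11315/4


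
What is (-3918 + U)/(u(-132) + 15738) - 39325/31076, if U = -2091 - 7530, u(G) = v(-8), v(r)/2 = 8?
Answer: -520132007/244785652 ≈ -2.1248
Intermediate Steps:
v(r) = 16 (v(r) = 2*8 = 16)
u(G) = 16
U = -9621
(-3918 + U)/(u(-132) + 15738) - 39325/31076 = (-3918 - 9621)/(16 + 15738) - 39325/31076 = -13539/15754 - 39325*1/31076 = -13539*1/15754 - 39325/31076 = -13539/15754 - 39325/31076 = -520132007/244785652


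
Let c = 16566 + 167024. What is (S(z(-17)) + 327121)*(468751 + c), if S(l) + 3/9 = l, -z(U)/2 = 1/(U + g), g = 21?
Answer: 426787793287/2 ≈ 2.1339e+11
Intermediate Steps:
z(U) = -2/(21 + U) (z(U) = -2/(U + 21) = -2/(21 + U))
S(l) = -⅓ + l
c = 183590
(S(z(-17)) + 327121)*(468751 + c) = ((-⅓ - 2/(21 - 17)) + 327121)*(468751 + 183590) = ((-⅓ - 2/4) + 327121)*652341 = ((-⅓ - 2*¼) + 327121)*652341 = ((-⅓ - ½) + 327121)*652341 = (-⅚ + 327121)*652341 = (1962721/6)*652341 = 426787793287/2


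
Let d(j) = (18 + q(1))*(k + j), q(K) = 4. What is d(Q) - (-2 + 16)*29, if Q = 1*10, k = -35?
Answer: -956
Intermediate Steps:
Q = 10
d(j) = -770 + 22*j (d(j) = (18 + 4)*(-35 + j) = 22*(-35 + j) = -770 + 22*j)
d(Q) - (-2 + 16)*29 = (-770 + 22*10) - (-2 + 16)*29 = (-770 + 220) - 14*29 = -550 - 1*406 = -550 - 406 = -956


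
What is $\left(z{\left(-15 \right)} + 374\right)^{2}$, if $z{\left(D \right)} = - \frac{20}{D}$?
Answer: $\frac{1267876}{9} \approx 1.4088 \cdot 10^{5}$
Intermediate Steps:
$\left(z{\left(-15 \right)} + 374\right)^{2} = \left(- \frac{20}{-15} + 374\right)^{2} = \left(\left(-20\right) \left(- \frac{1}{15}\right) + 374\right)^{2} = \left(\frac{4}{3} + 374\right)^{2} = \left(\frac{1126}{3}\right)^{2} = \frac{1267876}{9}$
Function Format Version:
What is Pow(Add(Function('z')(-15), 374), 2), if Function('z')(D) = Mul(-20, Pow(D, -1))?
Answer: Rational(1267876, 9) ≈ 1.4088e+5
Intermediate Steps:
Pow(Add(Function('z')(-15), 374), 2) = Pow(Add(Mul(-20, Pow(-15, -1)), 374), 2) = Pow(Add(Mul(-20, Rational(-1, 15)), 374), 2) = Pow(Add(Rational(4, 3), 374), 2) = Pow(Rational(1126, 3), 2) = Rational(1267876, 9)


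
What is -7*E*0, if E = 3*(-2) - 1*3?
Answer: 0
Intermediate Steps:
E = -9 (E = -6 - 3 = -9)
-7*E*0 = -7*(-9)*0 = 63*0 = 0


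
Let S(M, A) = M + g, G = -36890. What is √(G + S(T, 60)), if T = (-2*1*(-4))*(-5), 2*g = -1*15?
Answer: 5*I*√5910/2 ≈ 192.19*I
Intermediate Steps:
g = -15/2 (g = (-1*15)/2 = (½)*(-15) = -15/2 ≈ -7.5000)
T = -40 (T = -2*(-4)*(-5) = 8*(-5) = -40)
S(M, A) = -15/2 + M (S(M, A) = M - 15/2 = -15/2 + M)
√(G + S(T, 60)) = √(-36890 + (-15/2 - 40)) = √(-36890 - 95/2) = √(-73875/2) = 5*I*√5910/2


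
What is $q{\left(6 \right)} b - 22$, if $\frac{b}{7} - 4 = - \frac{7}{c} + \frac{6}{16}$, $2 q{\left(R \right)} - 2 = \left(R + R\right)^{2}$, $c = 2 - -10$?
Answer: $\frac{45973}{24} \approx 1915.5$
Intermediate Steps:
$c = 12$ ($c = 2 + 10 = 12$)
$q{\left(R \right)} = 1 + 2 R^{2}$ ($q{\left(R \right)} = 1 + \frac{\left(R + R\right)^{2}}{2} = 1 + \frac{\left(2 R\right)^{2}}{2} = 1 + \frac{4 R^{2}}{2} = 1 + 2 R^{2}$)
$b = \frac{637}{24}$ ($b = 28 + 7 \left(- \frac{7}{12} + \frac{6}{16}\right) = 28 + 7 \left(\left(-7\right) \frac{1}{12} + 6 \cdot \frac{1}{16}\right) = 28 + 7 \left(- \frac{7}{12} + \frac{3}{8}\right) = 28 + 7 \left(- \frac{5}{24}\right) = 28 - \frac{35}{24} = \frac{637}{24} \approx 26.542$)
$q{\left(6 \right)} b - 22 = \left(1 + 2 \cdot 6^{2}\right) \frac{637}{24} - 22 = \left(1 + 2 \cdot 36\right) \frac{637}{24} - 22 = \left(1 + 72\right) \frac{637}{24} - 22 = 73 \cdot \frac{637}{24} - 22 = \frac{46501}{24} - 22 = \frac{45973}{24}$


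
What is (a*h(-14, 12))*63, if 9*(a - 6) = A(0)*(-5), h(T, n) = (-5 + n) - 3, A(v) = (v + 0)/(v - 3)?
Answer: 1512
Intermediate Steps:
A(v) = v/(-3 + v)
h(T, n) = -8 + n
a = 6 (a = 6 + ((0/(-3 + 0))*(-5))/9 = 6 + ((0/(-3))*(-5))/9 = 6 + ((0*(-⅓))*(-5))/9 = 6 + (0*(-5))/9 = 6 + (⅑)*0 = 6 + 0 = 6)
(a*h(-14, 12))*63 = (6*(-8 + 12))*63 = (6*4)*63 = 24*63 = 1512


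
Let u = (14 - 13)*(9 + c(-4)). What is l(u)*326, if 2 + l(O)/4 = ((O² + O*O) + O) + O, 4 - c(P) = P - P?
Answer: 472048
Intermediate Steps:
c(P) = 4 (c(P) = 4 - (P - P) = 4 - 1*0 = 4 + 0 = 4)
u = 13 (u = (14 - 13)*(9 + 4) = 1*13 = 13)
l(O) = -8 + 8*O + 8*O² (l(O) = -8 + 4*(((O² + O*O) + O) + O) = -8 + 4*(((O² + O²) + O) + O) = -8 + 4*((2*O² + O) + O) = -8 + 4*((O + 2*O²) + O) = -8 + 4*(2*O + 2*O²) = -8 + (8*O + 8*O²) = -8 + 8*O + 8*O²)
l(u)*326 = (-8 + 8*13 + 8*13²)*326 = (-8 + 104 + 8*169)*326 = (-8 + 104 + 1352)*326 = 1448*326 = 472048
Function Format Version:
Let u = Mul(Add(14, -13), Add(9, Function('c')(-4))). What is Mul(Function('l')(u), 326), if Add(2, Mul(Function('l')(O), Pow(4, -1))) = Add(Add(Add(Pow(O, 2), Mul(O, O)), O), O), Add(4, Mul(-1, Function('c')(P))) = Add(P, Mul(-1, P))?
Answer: 472048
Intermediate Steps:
Function('c')(P) = 4 (Function('c')(P) = Add(4, Mul(-1, Add(P, Mul(-1, P)))) = Add(4, Mul(-1, 0)) = Add(4, 0) = 4)
u = 13 (u = Mul(Add(14, -13), Add(9, 4)) = Mul(1, 13) = 13)
Function('l')(O) = Add(-8, Mul(8, O), Mul(8, Pow(O, 2))) (Function('l')(O) = Add(-8, Mul(4, Add(Add(Add(Pow(O, 2), Mul(O, O)), O), O))) = Add(-8, Mul(4, Add(Add(Add(Pow(O, 2), Pow(O, 2)), O), O))) = Add(-8, Mul(4, Add(Add(Mul(2, Pow(O, 2)), O), O))) = Add(-8, Mul(4, Add(Add(O, Mul(2, Pow(O, 2))), O))) = Add(-8, Mul(4, Add(Mul(2, O), Mul(2, Pow(O, 2))))) = Add(-8, Add(Mul(8, O), Mul(8, Pow(O, 2)))) = Add(-8, Mul(8, O), Mul(8, Pow(O, 2))))
Mul(Function('l')(u), 326) = Mul(Add(-8, Mul(8, 13), Mul(8, Pow(13, 2))), 326) = Mul(Add(-8, 104, Mul(8, 169)), 326) = Mul(Add(-8, 104, 1352), 326) = Mul(1448, 326) = 472048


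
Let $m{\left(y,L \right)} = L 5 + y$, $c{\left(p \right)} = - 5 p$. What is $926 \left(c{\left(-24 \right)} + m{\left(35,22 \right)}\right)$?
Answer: $245390$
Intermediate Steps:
$m{\left(y,L \right)} = y + 5 L$ ($m{\left(y,L \right)} = 5 L + y = y + 5 L$)
$926 \left(c{\left(-24 \right)} + m{\left(35,22 \right)}\right) = 926 \left(\left(-5\right) \left(-24\right) + \left(35 + 5 \cdot 22\right)\right) = 926 \left(120 + \left(35 + 110\right)\right) = 926 \left(120 + 145\right) = 926 \cdot 265 = 245390$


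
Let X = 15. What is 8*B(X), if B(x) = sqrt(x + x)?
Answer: 8*sqrt(30) ≈ 43.818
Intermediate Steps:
B(x) = sqrt(2)*sqrt(x) (B(x) = sqrt(2*x) = sqrt(2)*sqrt(x))
8*B(X) = 8*(sqrt(2)*sqrt(15)) = 8*sqrt(30)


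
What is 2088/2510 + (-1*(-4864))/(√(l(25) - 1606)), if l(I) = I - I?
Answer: 1044/1255 - 2432*I*√1606/803 ≈ 0.83187 - 121.37*I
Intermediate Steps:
l(I) = 0
2088/2510 + (-1*(-4864))/(√(l(25) - 1606)) = 2088/2510 + (-1*(-4864))/(√(0 - 1606)) = 2088*(1/2510) + 4864/(√(-1606)) = 1044/1255 + 4864/((I*√1606)) = 1044/1255 + 4864*(-I*√1606/1606) = 1044/1255 - 2432*I*√1606/803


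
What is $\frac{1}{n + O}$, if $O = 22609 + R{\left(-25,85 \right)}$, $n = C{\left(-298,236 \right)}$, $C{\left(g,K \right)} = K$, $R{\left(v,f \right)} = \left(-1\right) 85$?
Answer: $\frac{1}{22760} \approx 4.3937 \cdot 10^{-5}$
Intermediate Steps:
$R{\left(v,f \right)} = -85$
$n = 236$
$O = 22524$ ($O = 22609 - 85 = 22524$)
$\frac{1}{n + O} = \frac{1}{236 + 22524} = \frac{1}{22760}$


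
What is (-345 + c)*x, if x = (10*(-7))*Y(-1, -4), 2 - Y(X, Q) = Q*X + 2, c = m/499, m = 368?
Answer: -48100360/499 ≈ -96394.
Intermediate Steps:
c = 368/499 ≈ 0.73748
Y(X, Q) = -Q*X (Y(X, Q) = 2 - (Q*X + 2) = 2 - (2 + Q*X) = 2 + (-2 - Q*X) = -Q*X)
x = 280 (x = (10*(-7))*(-1*(-4)*(-1)) = -70*(-4) = 280)
(-345 + c)*x = (-345 + 368/499)*280 = -171787/499*280 = -48100360/499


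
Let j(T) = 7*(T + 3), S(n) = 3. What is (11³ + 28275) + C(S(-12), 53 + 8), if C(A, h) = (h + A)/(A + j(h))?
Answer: 13352370/451 ≈ 29606.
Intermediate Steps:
j(T) = 21 + 7*T (j(T) = 7*(3 + T) = 21 + 7*T)
C(A, h) = (A + h)/(21 + A + 7*h) (C(A, h) = (h + A)/(A + (21 + 7*h)) = (A + h)/(21 + A + 7*h))
(11³ + 28275) + C(S(-12), 53 + 8) = (11³ + 28275) + (3 + (53 + 8))/(21 + 3 + 7*(53 + 8)) = (1331 + 28275) + (3 + 61)/(21 + 3 + 7*61) = 29606 + 64/(21 + 3 + 427) = 29606 + 64/451 = 13352370/451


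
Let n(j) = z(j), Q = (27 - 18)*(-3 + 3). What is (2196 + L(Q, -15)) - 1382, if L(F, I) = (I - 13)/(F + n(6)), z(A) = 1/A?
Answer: 646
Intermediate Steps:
Q = 0 (Q = 9*0 = 0)
n(j) = 1/j
L(F, I) = (-13 + I)/(1/6 + F) (L(F, I) = (I - 13)/(F + 1/6) = (-13 + I)/(F + 1/6) = (-13 + I)/(1/6 + F))
(2196 + L(Q, -15)) - 1382 = (2196 + 6*(-13 - 15)/(1 + 6*0)) - 1382 = (2196 + 6*(-28)/(1 + 0)) - 1382 = (2196 + 6*(-28)/1) - 1382 = (2196 + 6*1*(-28)) - 1382 = (2196 - 168) - 1382 = 2028 - 1382 = 646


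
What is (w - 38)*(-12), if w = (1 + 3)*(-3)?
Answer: 600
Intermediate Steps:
w = -12 (w = 4*(-3) = -12)
(w - 38)*(-12) = (-12 - 38)*(-12) = -50*(-12) = 600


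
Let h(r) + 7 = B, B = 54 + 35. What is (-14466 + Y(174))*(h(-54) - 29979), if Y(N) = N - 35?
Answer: 428334319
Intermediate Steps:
B = 89
h(r) = 82 (h(r) = -7 + 89 = 82)
Y(N) = -35 + N
(-14466 + Y(174))*(h(-54) - 29979) = (-14466 + (-35 + 174))*(82 - 29979) = (-14466 + 139)*(-29897) = -14327*(-29897) = 428334319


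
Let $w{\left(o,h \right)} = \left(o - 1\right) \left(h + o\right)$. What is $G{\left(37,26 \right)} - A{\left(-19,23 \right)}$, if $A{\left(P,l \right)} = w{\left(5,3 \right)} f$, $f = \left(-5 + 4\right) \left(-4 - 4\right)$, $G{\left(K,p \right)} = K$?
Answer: $-219$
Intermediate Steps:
$f = 8$ ($f = \left(-1\right) \left(-8\right) = 8$)
$w{\left(o,h \right)} = \left(-1 + o\right) \left(h + o\right)$
$A{\left(P,l \right)} = 256$ ($A{\left(P,l \right)} = \left(5^{2} - 3 - 5 + 3 \cdot 5\right) 8 = \left(25 - 3 - 5 + 15\right) 8 = 32 \cdot 8 = 256$)
$G{\left(37,26 \right)} - A{\left(-19,23 \right)} = 37 - 256 = -219$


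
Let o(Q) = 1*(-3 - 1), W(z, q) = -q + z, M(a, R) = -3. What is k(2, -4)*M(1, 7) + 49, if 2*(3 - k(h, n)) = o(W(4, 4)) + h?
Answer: 37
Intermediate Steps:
W(z, q) = z - q
o(Q) = -4 (o(Q) = 1*(-4) = -4)
k(h, n) = 5 - h/2 (k(h, n) = 3 - (-4 + h)/2 = 3 + (2 - h/2) = 5 - h/2)
k(2, -4)*M(1, 7) + 49 = (5 - ½*2)*(-3) + 49 = (5 - 1)*(-3) + 49 = 4*(-3) + 49 = -12 + 49 = 37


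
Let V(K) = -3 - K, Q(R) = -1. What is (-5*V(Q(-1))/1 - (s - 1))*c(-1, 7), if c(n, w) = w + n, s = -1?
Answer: 72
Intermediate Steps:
c(n, w) = n + w
(-5*V(Q(-1))/1 - (s - 1))*c(-1, 7) = (-5*(-3 - 1*(-1))/1 - (-1 - 1))*(-1 + 7) = (-5*(-3 + 1) - 1*(-2))*6 = (-(-10) + 2)*6 = (-5*(-2) + 2)*6 = (10 + 2)*6 = 12*6 = 72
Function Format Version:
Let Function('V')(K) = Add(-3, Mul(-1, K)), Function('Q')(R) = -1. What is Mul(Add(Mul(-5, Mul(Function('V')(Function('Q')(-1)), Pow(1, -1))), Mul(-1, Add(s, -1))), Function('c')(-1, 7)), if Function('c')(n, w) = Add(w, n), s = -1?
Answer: 72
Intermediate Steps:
Function('c')(n, w) = Add(n, w)
Mul(Add(Mul(-5, Mul(Function('V')(Function('Q')(-1)), Pow(1, -1))), Mul(-1, Add(s, -1))), Function('c')(-1, 7)) = Mul(Add(Mul(-5, Mul(Add(-3, Mul(-1, -1)), Pow(1, -1))), Mul(-1, Add(-1, -1))), Add(-1, 7)) = Mul(Add(Mul(-5, Mul(Add(-3, 1), 1)), Mul(-1, -2)), 6) = Mul(Add(Mul(-5, Mul(-2, 1)), 2), 6) = Mul(Add(Mul(-5, -2), 2), 6) = Mul(Add(10, 2), 6) = Mul(12, 6) = 72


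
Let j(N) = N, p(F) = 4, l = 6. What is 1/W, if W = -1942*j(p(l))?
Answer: -1/7768 ≈ -0.00012873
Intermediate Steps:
W = -7768 (W = -1942*4 = -7768)
1/W = 1/(-7768) = -1/7768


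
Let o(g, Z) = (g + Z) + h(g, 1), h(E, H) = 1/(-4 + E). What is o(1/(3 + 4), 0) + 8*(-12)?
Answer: -18166/189 ≈ -96.116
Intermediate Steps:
o(g, Z) = Z + g + 1/(-4 + g) (o(g, Z) = (g + Z) + 1/(-4 + g) = (Z + g) + 1/(-4 + g) = Z + g + 1/(-4 + g))
o(1/(3 + 4), 0) + 8*(-12) = (1 + (-4 + 1/(3 + 4))*(0 + 1/(3 + 4)))/(-4 + 1/(3 + 4)) + 8*(-12) = (1 + (-4 + 1/7)*(0 + 1/7))/(-4 + 1/7) - 96 = (1 + (-4 + ⅐)*(0 + ⅐))/(-4 + ⅐) - 96 = (1 - 27/7*⅐)/(-27/7) - 96 = -7*(1 - 27/49)/27 - 96 = -7/27*22/49 - 96 = -22/189 - 96 = -18166/189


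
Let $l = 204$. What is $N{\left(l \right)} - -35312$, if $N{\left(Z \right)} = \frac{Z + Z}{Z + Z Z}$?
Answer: $\frac{7238962}{205} \approx 35312.0$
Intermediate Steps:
$N{\left(Z \right)} = \frac{2 Z}{Z + Z^{2}}$
$N{\left(l \right)} - -35312 = \frac{2}{1 + 204} - -35312 = \frac{2}{205} + 35312 = \frac{7238962}{205}$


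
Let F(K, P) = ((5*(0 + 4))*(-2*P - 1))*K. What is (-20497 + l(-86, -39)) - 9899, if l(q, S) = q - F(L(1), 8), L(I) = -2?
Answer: -31162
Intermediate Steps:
F(K, P) = K*(-20 - 40*P) (F(K, P) = ((5*4)*(-1 - 2*P))*K = (20*(-1 - 2*P))*K = (-20 - 40*P)*K = K*(-20 - 40*P))
l(q, S) = -680 + q (l(q, S) = q - (-20)*(-2)*(1 + 2*8) = q - (-20)*(-2)*(1 + 16) = q - (-20)*(-2)*17 = q - 1*680 = q - 680 = -680 + q)
(-20497 + l(-86, -39)) - 9899 = (-20497 + (-680 - 86)) - 9899 = (-20497 - 766) - 9899 = -21263 - 9899 = -31162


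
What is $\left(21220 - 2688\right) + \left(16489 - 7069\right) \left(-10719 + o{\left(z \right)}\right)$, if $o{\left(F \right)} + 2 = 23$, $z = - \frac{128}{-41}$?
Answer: $-100756628$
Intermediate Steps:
$z = \frac{128}{41}$ ($z = \left(-128\right) \left(- \frac{1}{41}\right) = \frac{128}{41} \approx 3.122$)
$o{\left(F \right)} = 21$ ($o{\left(F \right)} = -2 + 23 = 21$)
$\left(21220 - 2688\right) + \left(16489 - 7069\right) \left(-10719 + o{\left(z \right)}\right) = \left(21220 - 2688\right) + \left(16489 - 7069\right) \left(-10719 + 21\right) = 18532 + 9420 \left(-10698\right) = 18532 - 100775160 = -100756628$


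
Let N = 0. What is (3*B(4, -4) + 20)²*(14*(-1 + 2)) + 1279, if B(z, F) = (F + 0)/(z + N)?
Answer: 5325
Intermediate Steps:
B(z, F) = F/z (B(z, F) = (F + 0)/(z + 0) = F/z)
(3*B(4, -4) + 20)²*(14*(-1 + 2)) + 1279 = (3*(-4/4) + 20)²*(14*(-1 + 2)) + 1279 = (3*(-4*¼) + 20)²*(14*1) + 1279 = (3*(-1) + 20)²*14 + 1279 = (-3 + 20)²*14 + 1279 = 17²*14 + 1279 = 289*14 + 1279 = 4046 + 1279 = 5325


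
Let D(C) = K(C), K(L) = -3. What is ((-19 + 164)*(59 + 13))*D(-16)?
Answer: -31320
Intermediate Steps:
D(C) = -3
((-19 + 164)*(59 + 13))*D(-16) = ((-19 + 164)*(59 + 13))*(-3) = (145*72)*(-3) = 10440*(-3) = -31320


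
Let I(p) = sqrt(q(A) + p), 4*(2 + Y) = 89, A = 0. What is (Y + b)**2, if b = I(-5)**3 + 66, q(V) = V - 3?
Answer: 110833/16 - 2760*I*sqrt(2) ≈ 6927.1 - 3903.2*I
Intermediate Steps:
q(V) = -3 + V
Y = 81/4 (Y = -2 + (1/4)*89 = -2 + 89/4 = 81/4 ≈ 20.250)
I(p) = sqrt(-3 + p) (I(p) = sqrt((-3 + 0) + p) = sqrt(-3 + p))
b = 66 - 16*I*sqrt(2) (b = (sqrt(-3 - 5))**3 + 66 = (sqrt(-8))**3 + 66 = (2*I*sqrt(2))**3 + 66 = -16*I*sqrt(2) + 66 = 66 - 16*I*sqrt(2) ≈ 66.0 - 22.627*I)
(Y + b)**2 = (81/4 + (66 - 16*I*sqrt(2)))**2 = (345/4 - 16*I*sqrt(2))**2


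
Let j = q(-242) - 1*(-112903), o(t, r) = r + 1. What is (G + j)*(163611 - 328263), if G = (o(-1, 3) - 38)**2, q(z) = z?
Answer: -18740196684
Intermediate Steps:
o(t, r) = 1 + r
G = 1156 (G = ((1 + 3) - 38)**2 = (4 - 38)**2 = (-34)**2 = 1156)
j = 112661 (j = -242 - 1*(-112903) = -242 + 112903 = 112661)
(G + j)*(163611 - 328263) = (1156 + 112661)*(163611 - 328263) = 113817*(-164652) = -18740196684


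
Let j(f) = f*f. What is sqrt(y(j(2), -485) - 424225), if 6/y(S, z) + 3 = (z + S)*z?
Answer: 11*I*sqrt(47699448378862)/116641 ≈ 651.33*I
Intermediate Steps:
j(f) = f**2
y(S, z) = 6/(-3 + z*(S + z)) (y(S, z) = 6/(-3 + (z + S)*z) = 6/(-3 + (S + z)*z) = 6/(-3 + z*(S + z)))
sqrt(y(j(2), -485) - 424225) = sqrt(6/(-3 + (-485)**2 + 2**2*(-485)) - 424225) = sqrt(6/(-3 + 235225 + 4*(-485)) - 424225) = sqrt(6/(-3 + 235225 - 1940) - 424225) = sqrt(6/233282 - 424225) = sqrt(6*(1/233282) - 424225) = sqrt(3/116641 - 424225) = sqrt(-49482028222/116641) = 11*I*sqrt(47699448378862)/116641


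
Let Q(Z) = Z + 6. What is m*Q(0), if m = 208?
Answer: 1248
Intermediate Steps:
Q(Z) = 6 + Z
m*Q(0) = 208*(6 + 0) = 208*6 = 1248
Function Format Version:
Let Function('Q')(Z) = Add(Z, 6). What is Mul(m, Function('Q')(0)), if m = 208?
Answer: 1248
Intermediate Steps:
Function('Q')(Z) = Add(6, Z)
Mul(m, Function('Q')(0)) = Mul(208, Add(6, 0)) = Mul(208, 6) = 1248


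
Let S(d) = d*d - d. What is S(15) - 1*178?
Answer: 32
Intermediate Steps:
S(d) = d**2 - d
S(15) - 1*178 = 15*(-1 + 15) - 1*178 = 15*14 - 178 = 210 - 178 = 32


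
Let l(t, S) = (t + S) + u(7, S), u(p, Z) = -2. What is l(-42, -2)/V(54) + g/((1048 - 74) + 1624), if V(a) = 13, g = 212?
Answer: -58376/16887 ≈ -3.4569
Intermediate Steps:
l(t, S) = -2 + S + t (l(t, S) = (t + S) - 2 = (S + t) - 2 = -2 + S + t)
l(-42, -2)/V(54) + g/((1048 - 74) + 1624) = (-2 - 2 - 42)/13 + 212/((1048 - 74) + 1624) = -46*1/13 + 212/(974 + 1624) = -46/13 + 212/2598 = -46/13 + 212*(1/2598) = -46/13 + 106/1299 = -58376/16887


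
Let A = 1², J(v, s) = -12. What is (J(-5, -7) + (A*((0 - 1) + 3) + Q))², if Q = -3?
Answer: 169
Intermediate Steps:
A = 1
(J(-5, -7) + (A*((0 - 1) + 3) + Q))² = (-12 + (1*((0 - 1) + 3) - 3))² = (-12 + (1*(-1 + 3) - 3))² = (-12 + (1*2 - 3))² = (-12 + (2 - 3))² = (-12 - 1)² = (-13)² = 169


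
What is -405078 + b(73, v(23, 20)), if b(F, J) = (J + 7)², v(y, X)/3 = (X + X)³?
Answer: 36866282971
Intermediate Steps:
v(y, X) = 24*X³ (v(y, X) = 3*(X + X)³ = 3*(2*X)³ = 3*(8*X³) = 24*X³)
b(F, J) = (7 + J)²
-405078 + b(73, v(23, 20)) = -405078 + (7 + 24*20³)² = -405078 + (7 + 24*8000)² = -405078 + (7 + 192000)² = -405078 + 192007² = -405078 + 36866688049 = 36866282971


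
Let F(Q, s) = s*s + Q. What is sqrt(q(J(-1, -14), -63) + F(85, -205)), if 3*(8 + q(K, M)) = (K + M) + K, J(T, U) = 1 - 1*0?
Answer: sqrt(378735)/3 ≈ 205.14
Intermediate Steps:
J(T, U) = 1 (J(T, U) = 1 + 0 = 1)
F(Q, s) = Q + s**2 (F(Q, s) = s**2 + Q = Q + s**2)
q(K, M) = -8 + M/3 + 2*K/3 (q(K, M) = -8 + ((K + M) + K)/3 = -8 + (M + 2*K)/3 = -8 + (M/3 + 2*K/3) = -8 + M/3 + 2*K/3)
sqrt(q(J(-1, -14), -63) + F(85, -205)) = sqrt((-8 + (1/3)*(-63) + (2/3)*1) + (85 + (-205)**2)) = sqrt((-8 - 21 + 2/3) + (85 + 42025)) = sqrt(-85/3 + 42110) = sqrt(126245/3) = sqrt(378735)/3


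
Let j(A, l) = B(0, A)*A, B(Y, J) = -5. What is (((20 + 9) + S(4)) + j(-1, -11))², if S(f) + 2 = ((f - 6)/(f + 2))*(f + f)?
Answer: 7744/9 ≈ 860.44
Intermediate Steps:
j(A, l) = -5*A
S(f) = -2 + 2*f*(-6 + f)/(2 + f) (S(f) = -2 + ((f - 6)/(f + 2))*(f + f) = -2 + ((-6 + f)/(2 + f))*(2*f) = -2 + 2*f*(-6 + f)/(2 + f))
(((20 + 9) + S(4)) + j(-1, -11))² = (((20 + 9) + 2*(-2 + 4² - 7*4)/(2 + 4)) - 5*(-1))² = ((29 + 2*(-2 + 16 - 28)/6) + 5)² = ((29 + 2*(⅙)*(-14)) + 5)² = ((29 - 14/3) + 5)² = (73/3 + 5)² = (88/3)² = 7744/9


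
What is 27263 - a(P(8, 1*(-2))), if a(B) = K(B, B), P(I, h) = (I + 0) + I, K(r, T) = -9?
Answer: 27272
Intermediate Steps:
P(I, h) = 2*I (P(I, h) = I + I = 2*I)
a(B) = -9
27263 - a(P(8, 1*(-2))) = 27263 - 1*(-9) = 27263 + 9 = 27272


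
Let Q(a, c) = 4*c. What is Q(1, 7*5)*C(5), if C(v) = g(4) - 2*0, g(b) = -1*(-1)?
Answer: 140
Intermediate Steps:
g(b) = 1
C(v) = 1 (C(v) = 1 - 2*0 = 1 + 0 = 1)
Q(1, 7*5)*C(5) = (4*(7*5))*1 = (4*35)*1 = 140*1 = 140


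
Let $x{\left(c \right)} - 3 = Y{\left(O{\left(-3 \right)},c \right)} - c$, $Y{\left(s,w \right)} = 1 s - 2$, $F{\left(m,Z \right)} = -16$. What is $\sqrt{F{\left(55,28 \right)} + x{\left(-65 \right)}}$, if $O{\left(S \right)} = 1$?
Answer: $\sqrt{51} \approx 7.1414$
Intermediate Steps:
$Y{\left(s,w \right)} = -2 + s$ ($Y{\left(s,w \right)} = s - 2 = -2 + s$)
$x{\left(c \right)} = 2 - c$ ($x{\left(c \right)} = 3 - \left(1 + c\right) = 2 - c$)
$\sqrt{F{\left(55,28 \right)} + x{\left(-65 \right)}} = \sqrt{-16 + \left(2 - -65\right)} = \sqrt{-16 + \left(2 + 65\right)} = \sqrt{-16 + 67} = \sqrt{51}$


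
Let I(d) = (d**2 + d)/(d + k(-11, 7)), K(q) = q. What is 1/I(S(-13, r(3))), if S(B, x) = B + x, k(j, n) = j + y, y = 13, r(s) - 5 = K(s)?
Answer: -3/20 ≈ -0.15000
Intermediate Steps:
r(s) = 5 + s
k(j, n) = 13 + j (k(j, n) = j + 13 = 13 + j)
I(d) = (d + d**2)/(2 + d) (I(d) = (d**2 + d)/(d + (13 - 11)) = (d + d**2)/(d + 2) = (d + d**2)/(2 + d))
1/I(S(-13, r(3))) = 1/((-13 + (5 + 3))*(1 + (-13 + (5 + 3)))/(2 + (-13 + (5 + 3)))) = 1/((-13 + 8)*(1 + (-13 + 8))/(2 + (-13 + 8))) = 1/(-5*(1 - 5)/(2 - 5)) = 1/(-5*(-4)/(-3)) = 1/(-5*(-1/3)*(-4)) = 1/(-20/3) = -3/20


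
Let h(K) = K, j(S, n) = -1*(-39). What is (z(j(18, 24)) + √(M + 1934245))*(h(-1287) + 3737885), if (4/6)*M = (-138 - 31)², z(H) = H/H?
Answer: 3736598 + 1868299*√7908346 ≈ 5.2577e+9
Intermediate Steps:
j(S, n) = 39
z(H) = 1
M = 85683/2 (M = 3*(-138 - 31)²/2 = (3/2)*(-169)² = (3/2)*28561 = 85683/2 ≈ 42842.)
(z(j(18, 24)) + √(M + 1934245))*(h(-1287) + 3737885) = (1 + √(85683/2 + 1934245))*(-1287 + 3737885) = (1 + √(3954173/2))*3736598 = (1 + √7908346/2)*3736598 = 3736598 + 1868299*√7908346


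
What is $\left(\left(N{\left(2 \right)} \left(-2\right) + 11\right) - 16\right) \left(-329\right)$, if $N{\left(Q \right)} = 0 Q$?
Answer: $1645$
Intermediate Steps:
$N{\left(Q \right)} = 0$
$\left(\left(N{\left(2 \right)} \left(-2\right) + 11\right) - 16\right) \left(-329\right) = \left(\left(0 \left(-2\right) + 11\right) - 16\right) \left(-329\right) = \left(\left(0 + 11\right) - 16\right) \left(-329\right) = \left(11 - 16\right) \left(-329\right) = \left(-5\right) \left(-329\right) = 1645$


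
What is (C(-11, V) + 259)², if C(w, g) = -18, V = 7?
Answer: 58081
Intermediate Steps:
(C(-11, V) + 259)² = (-18 + 259)² = 241² = 58081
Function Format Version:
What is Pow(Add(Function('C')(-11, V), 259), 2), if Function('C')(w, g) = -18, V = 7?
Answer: 58081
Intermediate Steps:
Pow(Add(Function('C')(-11, V), 259), 2) = Pow(Add(-18, 259), 2) = Pow(241, 2) = 58081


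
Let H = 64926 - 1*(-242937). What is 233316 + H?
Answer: 541179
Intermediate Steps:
H = 307863 (H = 64926 + 242937 = 307863)
233316 + H = 233316 + 307863 = 541179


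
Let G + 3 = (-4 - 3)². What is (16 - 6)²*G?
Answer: 4600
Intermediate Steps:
G = 46 (G = -3 + (-4 - 3)² = -3 + (-7)² = -3 + 49 = 46)
(16 - 6)²*G = (16 - 6)²*46 = 10²*46 = 100*46 = 4600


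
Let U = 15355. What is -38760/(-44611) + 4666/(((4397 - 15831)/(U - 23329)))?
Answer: 830135280882/255041087 ≈ 3254.9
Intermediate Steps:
-38760/(-44611) + 4666/(((4397 - 15831)/(U - 23329))) = -38760/(-44611) + 4666/(((4397 - 15831)/(15355 - 23329))) = -38760*(-1/44611) + 4666/((-11434/(-7974))) = 38760/44611 + 4666/((-11434*(-1/7974))) = 38760/44611 + 4666/(5717/3987) = 38760/44611 + 4666*(3987/5717) = 38760/44611 + 18603342/5717 = 830135280882/255041087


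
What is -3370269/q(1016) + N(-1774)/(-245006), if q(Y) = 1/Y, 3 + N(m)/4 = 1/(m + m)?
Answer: -744146791415513243/217320322 ≈ -3.4242e+9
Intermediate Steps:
N(m) = -12 + 2/m (N(m) = -12 + 4/(m + m) = -12 + 4/((2*m)) = -12 + 4*(1/(2*m)) = -12 + 2/m)
-3370269/q(1016) + N(-1774)/(-245006) = -3370269/(1/1016) + (-12 + 2/(-1774))/(-245006) = -3370269/1/1016 + (-12 + 2*(-1/1774))*(-1/245006) = -3370269*1016 + (-12 - 1/887)*(-1/245006) = -3424193304 - 10645/887*(-1/245006) = -3424193304 + 10645/217320322 = -744146791415513243/217320322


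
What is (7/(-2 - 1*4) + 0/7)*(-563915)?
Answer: 3947405/6 ≈ 6.5790e+5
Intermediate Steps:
(7/(-2 - 1*4) + 0/7)*(-563915) = (7/(-2 - 4) + 0*(⅐))*(-563915) = (7/(-6) + 0)*(-563915) = (7*(-⅙) + 0)*(-563915) = (-7/6 + 0)*(-563915) = -7/6*(-563915) = 3947405/6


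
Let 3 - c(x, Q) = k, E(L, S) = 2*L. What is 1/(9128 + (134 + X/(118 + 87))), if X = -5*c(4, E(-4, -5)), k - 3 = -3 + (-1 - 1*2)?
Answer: 41/379736 ≈ 0.00010797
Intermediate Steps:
k = -3 (k = 3 + (-3 + (-1 - 1*2)) = 3 + (-3 + (-1 - 2)) = 3 + (-3 - 3) = 3 - 6 = -3)
c(x, Q) = 6 (c(x, Q) = 3 - 1*(-3) = 3 + 3 = 6)
X = -30 (X = -5*6 = -30)
1/(9128 + (134 + X/(118 + 87))) = 1/(9128 + (134 - 30/(118 + 87))) = 1/(9128 + (134 - 30/205)) = 1/(9128 + (134 + (1/205)*(-30))) = 1/(9128 + (134 - 6/41)) = 1/(9128 + 5488/41) = 1/(379736/41) = 41/379736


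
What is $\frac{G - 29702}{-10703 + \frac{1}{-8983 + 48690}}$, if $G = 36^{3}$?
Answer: $- \frac{336596239}{212492010} \approx -1.584$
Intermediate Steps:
$G = 46656$
$\frac{G - 29702}{-10703 + \frac{1}{-8983 + 48690}} = \frac{46656 - 29702}{-10703 + \frac{1}{-8983 + 48690}} = \frac{16954}{-10703 + \frac{1}{39707}} = \frac{16954}{- \frac{424984020}{39707}} = 16954 \left(- \frac{39707}{424984020}\right) = - \frac{336596239}{212492010}$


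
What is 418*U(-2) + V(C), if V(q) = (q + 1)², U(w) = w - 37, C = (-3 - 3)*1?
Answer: -16277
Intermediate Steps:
C = -6 (C = -6*1 = -6)
U(w) = -37 + w
V(q) = (1 + q)²
418*U(-2) + V(C) = 418*(-37 - 2) + (1 - 6)² = 418*(-39) + (-5)² = -16302 + 25 = -16277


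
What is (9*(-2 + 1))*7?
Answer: -63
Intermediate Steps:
(9*(-2 + 1))*7 = (9*(-1))*7 = -9*7 = -63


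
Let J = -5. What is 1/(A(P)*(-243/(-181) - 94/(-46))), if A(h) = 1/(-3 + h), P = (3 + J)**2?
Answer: 4163/14096 ≈ 0.29533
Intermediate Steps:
P = 4 (P = (3 - 5)**2 = (-2)**2 = 4)
1/(A(P)*(-243/(-181) - 94/(-46))) = 1/((-243/(-181) - 94/(-46))/(-3 + 4)) = 1/((-243*(-1/181) - 94*(-1/46))/1) = 1/(1*(243/181 + 47/23)) = 1/(1*(14096/4163)) = 1/(14096/4163) = 4163/14096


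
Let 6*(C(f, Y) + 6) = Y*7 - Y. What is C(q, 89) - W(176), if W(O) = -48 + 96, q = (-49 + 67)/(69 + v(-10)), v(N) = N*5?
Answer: 35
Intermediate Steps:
v(N) = 5*N
q = 18/19 (q = (-49 + 67)/(69 + 5*(-10)) = 18/(69 - 50) = 18/19 ≈ 0.94737)
W(O) = 48
C(f, Y) = -6 + Y (C(f, Y) = -6 + (Y*7 - Y)/6 = -6 + (7*Y - Y)/6 = -6 + (6*Y)/6 = -6 + Y)
C(q, 89) - W(176) = (-6 + 89) - 1*48 = 83 - 48 = 35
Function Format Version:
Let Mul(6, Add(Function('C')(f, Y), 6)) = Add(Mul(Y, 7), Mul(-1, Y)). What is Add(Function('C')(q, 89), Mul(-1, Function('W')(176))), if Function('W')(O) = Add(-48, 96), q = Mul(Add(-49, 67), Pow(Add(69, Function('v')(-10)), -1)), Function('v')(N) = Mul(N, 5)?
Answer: 35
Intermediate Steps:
Function('v')(N) = Mul(5, N)
q = Rational(18, 19) (q = Mul(Add(-49, 67), Pow(Add(69, Mul(5, -10)), -1)) = Mul(18, Pow(Add(69, -50), -1)) = Mul(18, Pow(19, -1)) = Mul(18, Rational(1, 19)) = Rational(18, 19) ≈ 0.94737)
Function('W')(O) = 48
Function('C')(f, Y) = Add(-6, Y) (Function('C')(f, Y) = Add(-6, Mul(Rational(1, 6), Add(Mul(Y, 7), Mul(-1, Y)))) = Add(-6, Mul(Rational(1, 6), Add(Mul(7, Y), Mul(-1, Y)))) = Add(-6, Mul(Rational(1, 6), Mul(6, Y))) = Add(-6, Y))
Add(Function('C')(q, 89), Mul(-1, Function('W')(176))) = Add(Add(-6, 89), Mul(-1, 48)) = Add(83, -48) = 35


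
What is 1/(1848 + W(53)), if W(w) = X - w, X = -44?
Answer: 1/1751 ≈ 0.00057110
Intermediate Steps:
W(w) = -44 - w
1/(1848 + W(53)) = 1/(1848 + (-44 - 1*53)) = 1/(1848 + (-44 - 53)) = 1/(1848 - 97) = 1/1751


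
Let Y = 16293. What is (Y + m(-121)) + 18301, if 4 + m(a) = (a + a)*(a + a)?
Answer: 93154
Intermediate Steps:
m(a) = -4 + 4*a² (m(a) = -4 + (a + a)*(a + a) = -4 + (2*a)*(2*a) = -4 + 4*a²)
(Y + m(-121)) + 18301 = (16293 + (-4 + 4*(-121)²)) + 18301 = (16293 + (-4 + 4*14641)) + 18301 = (16293 + (-4 + 58564)) + 18301 = (16293 + 58560) + 18301 = 74853 + 18301 = 93154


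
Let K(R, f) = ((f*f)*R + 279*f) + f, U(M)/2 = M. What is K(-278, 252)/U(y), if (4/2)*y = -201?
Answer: 5861184/67 ≈ 87480.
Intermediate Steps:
y = -201/2 (y = (½)*(-201) = -201/2 ≈ -100.50)
U(M) = 2*M
K(R, f) = 280*f + R*f² (K(R, f) = (f²*R + 279*f) + f = (R*f² + 279*f) + f = (279*f + R*f²) + f = 280*f + R*f²)
K(-278, 252)/U(y) = (252*(280 - 278*252))/((2*(-201/2))) = (252*(280 - 70056))/(-201) = (252*(-69776))*(-1/201) = -17583552*(-1/201) = 5861184/67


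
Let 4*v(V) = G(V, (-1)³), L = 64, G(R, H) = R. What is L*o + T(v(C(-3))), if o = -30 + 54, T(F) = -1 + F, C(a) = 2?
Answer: 3071/2 ≈ 1535.5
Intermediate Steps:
v(V) = V/4
o = 24
L*o + T(v(C(-3))) = 64*24 + (-1 + (¼)*2) = 1536 + (-1 + ½) = 1536 - ½ = 3071/2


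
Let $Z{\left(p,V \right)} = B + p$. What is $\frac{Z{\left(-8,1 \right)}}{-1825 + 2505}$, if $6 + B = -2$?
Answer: $- \frac{2}{85} \approx -0.023529$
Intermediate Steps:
$B = -8$ ($B = -6 - 2 = -8$)
$Z{\left(p,V \right)} = -8 + p$
$\frac{Z{\left(-8,1 \right)}}{-1825 + 2505} = \frac{-8 - 8}{-1825 + 2505} = \frac{1}{680} \left(-16\right) = - \frac{2}{85}$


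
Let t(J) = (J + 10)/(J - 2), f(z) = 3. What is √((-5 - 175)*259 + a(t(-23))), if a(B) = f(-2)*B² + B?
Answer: 2*I*√7284167/25 ≈ 215.91*I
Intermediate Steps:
t(J) = (10 + J)/(-2 + J)
a(B) = B + 3*B² (a(B) = 3*B² + B = B + 3*B²)
√((-5 - 175)*259 + a(t(-23))) = √((-5 - 175)*259 + ((10 - 23)/(-2 - 23))*(1 + 3*((10 - 23)/(-2 - 23)))) = √(-180*259 + (-13/(-25))*(1 + 3*(-13/(-25)))) = √(-46620 + (-1/25*(-13))*(1 + 3*(-1/25*(-13)))) = √(-46620 + 13*(1 + 3*(13/25))/25) = √(-46620 + 13*(1 + 39/25)/25) = √(-46620 + (13/25)*(64/25)) = √(-46620 + 832/625) = √(-29136668/625) = 2*I*√7284167/25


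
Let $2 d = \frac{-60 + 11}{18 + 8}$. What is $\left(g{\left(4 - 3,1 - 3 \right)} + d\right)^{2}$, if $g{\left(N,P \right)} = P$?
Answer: $\frac{23409}{2704} \approx 8.6572$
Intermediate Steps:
$d = - \frac{49}{52}$ ($d = \frac{\left(-60 + 11\right) \frac{1}{18 + 8}}{2} = \frac{\left(-49\right) \frac{1}{26}}{2} = \frac{1}{2} \left(- \frac{49}{26}\right) = - \frac{49}{52} \approx -0.94231$)
$\left(g{\left(4 - 3,1 - 3 \right)} + d\right)^{2} = \left(\left(1 - 3\right) - \frac{49}{52}\right)^{2} = \left(-2 - \frac{49}{52}\right)^{2} = \left(- \frac{153}{52}\right)^{2} = \frac{23409}{2704}$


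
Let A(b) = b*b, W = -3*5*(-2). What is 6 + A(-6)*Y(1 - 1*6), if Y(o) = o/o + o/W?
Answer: 36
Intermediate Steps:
W = 30 (W = -15*(-2) = 30)
A(b) = b²
Y(o) = 1 + o/30 (Y(o) = o/o + o/30 = 1 + o*(1/30) = 1 + o/30)
6 + A(-6)*Y(1 - 1*6) = 6 + (-6)²*(1 + (1 - 1*6)/30) = 6 + 36*(1 + (1 - 6)/30) = 6 + 36*(1 + (1/30)*(-5)) = 6 + 36*(1 - ⅙) = 6 + 36*(⅚) = 6 + 30 = 36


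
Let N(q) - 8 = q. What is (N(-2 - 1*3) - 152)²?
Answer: 22201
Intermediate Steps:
N(q) = 8 + q
(N(-2 - 1*3) - 152)² = ((8 + (-2 - 1*3)) - 152)² = ((8 + (-2 - 3)) - 152)² = ((8 - 5) - 152)² = (3 - 152)² = (-149)² = 22201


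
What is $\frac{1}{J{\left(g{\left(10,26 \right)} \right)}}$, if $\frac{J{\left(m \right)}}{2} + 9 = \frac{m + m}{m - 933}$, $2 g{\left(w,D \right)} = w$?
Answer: $- \frac{232}{4181} \approx -0.055489$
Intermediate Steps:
$g{\left(w,D \right)} = \frac{w}{2}$
$J{\left(m \right)} = -18 + \frac{4 m}{-933 + m}$ ($J{\left(m \right)} = -18 + 2 \frac{m + m}{m - 933} = -18 + 2 \frac{2 m}{-933 + m} = -18 + \frac{4 m}{-933 + m}$)
$\frac{1}{J{\left(g{\left(10,26 \right)} \right)}} = \frac{1}{2 \frac{1}{-933 + \frac{1}{2} \cdot 10} \left(8397 - 7 \cdot \frac{1}{2} \cdot 10\right)} = \frac{1}{2 \frac{1}{-933 + 5} \left(8397 - 35\right)} = \frac{1}{2 \frac{1}{-928} \left(8397 - 35\right)} = \frac{1}{2 \left(- \frac{1}{928}\right) 8362} = \frac{1}{- \frac{4181}{232}} = - \frac{232}{4181}$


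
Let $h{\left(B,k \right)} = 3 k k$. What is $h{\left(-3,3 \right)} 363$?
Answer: $9801$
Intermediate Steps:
$h{\left(B,k \right)} = 3 k^{2}$
$h{\left(-3,3 \right)} 363 = 3 \cdot 3^{2} \cdot 363 = 3 \cdot 9 \cdot 363 = 27 \cdot 363 = 9801$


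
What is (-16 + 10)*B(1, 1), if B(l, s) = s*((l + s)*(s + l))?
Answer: -24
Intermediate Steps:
B(l, s) = s*(l + s)² (B(l, s) = s*((l + s)*(l + s)) = s*(l + s)²)
(-16 + 10)*B(1, 1) = (-16 + 10)*(1*(1 + 1)²) = -6*2² = -6*4 = -24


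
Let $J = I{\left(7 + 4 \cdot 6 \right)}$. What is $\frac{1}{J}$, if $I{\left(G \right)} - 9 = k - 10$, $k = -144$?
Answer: $- \frac{1}{145} \approx -0.0068966$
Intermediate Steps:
$I{\left(G \right)} = -145$ ($I{\left(G \right)} = 9 - 154 = -145$)
$J = -145$
$\frac{1}{J} = \frac{1}{-145} = - \frac{1}{145}$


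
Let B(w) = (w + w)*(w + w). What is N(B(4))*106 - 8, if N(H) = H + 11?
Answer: 7942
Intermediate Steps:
B(w) = 4*w² (B(w) = (2*w)*(2*w) = 4*w²)
N(H) = 11 + H
N(B(4))*106 - 8 = (11 + 4*4²)*106 - 8 = (11 + 4*16)*106 - 8 = (11 + 64)*106 - 8 = 75*106 - 8 = 7950 - 8 = 7942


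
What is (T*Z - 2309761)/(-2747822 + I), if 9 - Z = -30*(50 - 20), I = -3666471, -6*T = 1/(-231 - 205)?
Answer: 2014111289/5593263496 ≈ 0.36010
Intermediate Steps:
T = 1/2616 (T = -1/(6*(-231 - 205)) = -1/6/(-436) = -1/6*(-1/436) = 1/2616 ≈ 0.00038226)
Z = 909 (Z = 9 - (-30)*(50 - 20) = 9 - (-30)*30 = 9 - 1*(-900) = 9 + 900 = 909)
(T*Z - 2309761)/(-2747822 + I) = ((1/2616)*909 - 2309761)/(-2747822 - 3666471) = (303/872 - 2309761)/(-6414293) = -2014111289/872*(-1/6414293) = 2014111289/5593263496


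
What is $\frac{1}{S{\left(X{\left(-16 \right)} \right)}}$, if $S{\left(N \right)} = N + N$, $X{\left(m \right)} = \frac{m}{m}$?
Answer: $\frac{1}{2} \approx 0.5$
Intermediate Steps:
$X{\left(m \right)} = 1$
$S{\left(N \right)} = 2 N$
$\frac{1}{S{\left(X{\left(-16 \right)} \right)}} = \frac{1}{2 \cdot 1} = \frac{1}{2}$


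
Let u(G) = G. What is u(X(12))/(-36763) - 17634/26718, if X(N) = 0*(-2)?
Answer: -2939/4453 ≈ -0.66000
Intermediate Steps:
X(N) = 0
u(X(12))/(-36763) - 17634/26718 = 0/(-36763) - 17634/26718 = 0*(-1/36763) - 17634*1/26718 = 0 - 2939/4453 = -2939/4453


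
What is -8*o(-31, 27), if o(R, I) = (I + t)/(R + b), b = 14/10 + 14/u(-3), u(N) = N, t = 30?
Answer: 3420/257 ≈ 13.307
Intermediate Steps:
b = -49/15 (b = 14/10 + 14/(-3) = 14*(⅒) + 14*(-⅓) = 7/5 - 14/3 = -49/15 ≈ -3.2667)
o(R, I) = (30 + I)/(-49/15 + R) (o(R, I) = (I + 30)/(R - 49/15) = (30 + I)/(-49/15 + R))
-8*o(-31, 27) = -120*(30 + 27)/(-49 + 15*(-31)) = -120*57/(-49 - 465) = -120*57/(-514) = -120*(-1)*57/514 = -8*(-855/514) = 3420/257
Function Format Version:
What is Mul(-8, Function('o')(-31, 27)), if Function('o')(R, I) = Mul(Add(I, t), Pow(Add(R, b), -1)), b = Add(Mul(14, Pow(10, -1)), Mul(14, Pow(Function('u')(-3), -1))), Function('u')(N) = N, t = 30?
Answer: Rational(3420, 257) ≈ 13.307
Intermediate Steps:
b = Rational(-49, 15) (b = Add(Mul(14, Pow(10, -1)), Mul(14, Pow(-3, -1))) = Add(Mul(14, Rational(1, 10)), Mul(14, Rational(-1, 3))) = Add(Rational(7, 5), Rational(-14, 3)) = Rational(-49, 15) ≈ -3.2667)
Function('o')(R, I) = Mul(Pow(Add(Rational(-49, 15), R), -1), Add(30, I)) (Function('o')(R, I) = Mul(Add(I, 30), Pow(Add(R, Rational(-49, 15)), -1)) = Mul(Add(30, I), Pow(Add(Rational(-49, 15), R), -1)) = Mul(Pow(Add(Rational(-49, 15), R), -1), Add(30, I)))
Mul(-8, Function('o')(-31, 27)) = Mul(-8, Mul(15, Pow(Add(-49, Mul(15, -31)), -1), Add(30, 27))) = Mul(-8, Mul(15, Pow(Add(-49, -465), -1), 57)) = Mul(-8, Mul(15, Pow(-514, -1), 57)) = Mul(-8, Mul(15, Rational(-1, 514), 57)) = Mul(-8, Rational(-855, 514)) = Rational(3420, 257)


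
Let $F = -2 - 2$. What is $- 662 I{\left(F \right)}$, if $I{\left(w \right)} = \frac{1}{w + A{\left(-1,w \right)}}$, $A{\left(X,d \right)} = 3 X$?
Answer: $\frac{662}{7} \approx 94.571$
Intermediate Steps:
$F = -4$
$I{\left(w \right)} = \frac{1}{-3 + w}$ ($I{\left(w \right)} = \frac{1}{w + 3 \left(-1\right)} = \frac{1}{w - 3} = \frac{1}{-3 + w}$)
$- 662 I{\left(F \right)} = - \frac{662}{-3 - 4} = - \frac{662}{-7} = \left(-662\right) \left(- \frac{1}{7}\right) = \frac{662}{7}$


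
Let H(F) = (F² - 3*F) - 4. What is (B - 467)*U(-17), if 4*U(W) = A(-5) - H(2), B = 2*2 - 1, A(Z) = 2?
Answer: -928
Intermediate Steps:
H(F) = -4 + F² - 3*F
B = 3 (B = 4 - 1 = 3)
U(W) = 2 (U(W) = (2 - (-4 + 2² - 3*2))/4 = (2 - (-4 + 4 - 6))/4 = (2 - 1*(-6))/4 = (2 + 6)/4 = (¼)*8 = 2)
(B - 467)*U(-17) = (3 - 467)*2 = -464*2 = -928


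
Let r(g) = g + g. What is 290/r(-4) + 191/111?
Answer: -15331/444 ≈ -34.529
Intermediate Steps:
r(g) = 2*g
290/r(-4) + 191/111 = 290/((2*(-4))) + 191/111 = 290/(-8) + 191*(1/111) = 290*(-1/8) + 191/111 = -145/4 + 191/111 = -15331/444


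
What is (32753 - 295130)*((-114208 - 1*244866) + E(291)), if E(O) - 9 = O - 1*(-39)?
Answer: 94123813095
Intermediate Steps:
E(O) = 48 + O (E(O) = 9 + (O - 1*(-39)) = 9 + (O + 39) = 9 + (39 + O) = 48 + O)
(32753 - 295130)*((-114208 - 1*244866) + E(291)) = (32753 - 295130)*((-114208 - 1*244866) + (48 + 291)) = -262377*((-114208 - 244866) + 339) = -262377*(-359074 + 339) = -262377*(-358735) = 94123813095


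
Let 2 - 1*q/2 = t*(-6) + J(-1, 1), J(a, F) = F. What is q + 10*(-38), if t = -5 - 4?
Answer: -486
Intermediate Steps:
t = -9
q = -106 (q = 4 - 2*(-9*(-6) + 1) = 4 - 2*(54 + 1) = 4 - 2*55 = 4 - 110 = -106)
q + 10*(-38) = -106 + 10*(-38) = -106 - 380 = -486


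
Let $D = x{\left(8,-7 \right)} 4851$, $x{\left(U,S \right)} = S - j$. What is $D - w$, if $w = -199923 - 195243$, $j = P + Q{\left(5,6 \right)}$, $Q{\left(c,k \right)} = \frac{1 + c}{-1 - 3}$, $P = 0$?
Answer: $\frac{736971}{2} \approx 3.6849 \cdot 10^{5}$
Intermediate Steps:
$Q{\left(c,k \right)} = - \frac{1}{4} - \frac{c}{4}$ ($Q{\left(c,k \right)} = \frac{1 + c}{-4} = \left(1 + c\right) \left(- \frac{1}{4}\right) = - \frac{1}{4} - \frac{c}{4}$)
$j = - \frac{3}{2}$ ($j = 0 - \frac{3}{2} = - \frac{3}{2} \approx -1.5$)
$x{\left(U,S \right)} = \frac{3}{2} + S$ ($x{\left(U,S \right)} = S - - \frac{3}{2} = S + \frac{3}{2} = \frac{3}{2} + S$)
$w = -395166$ ($w = -199923 - 195243 = -395166$)
$D = - \frac{53361}{2}$ ($D = \left(\frac{3}{2} - 7\right) 4851 = \left(- \frac{11}{2}\right) 4851 = - \frac{53361}{2} \approx -26681.0$)
$D - w = - \frac{53361}{2} - -395166 = - \frac{53361}{2} + 395166 = \frac{736971}{2}$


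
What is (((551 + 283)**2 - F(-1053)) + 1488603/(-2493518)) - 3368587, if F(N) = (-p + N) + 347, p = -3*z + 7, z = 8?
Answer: -6663534367759/2493518 ≈ -2.6723e+6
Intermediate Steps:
p = -17 (p = -3*8 + 7 = -24 + 7 = -17)
F(N) = 364 + N (F(N) = (-1*(-17) + N) + 347 = (17 + N) + 347 = 364 + N)
(((551 + 283)**2 - F(-1053)) + 1488603/(-2493518)) - 3368587 = (((551 + 283)**2 - (364 - 1053)) + 1488603/(-2493518)) - 3368587 = ((834**2 - 1*(-689)) + 1488603*(-1/2493518)) - 3368587 = ((695556 + 689) - 1488603/2493518) - 3368587 = (696245 - 1488603/2493518) - 3368587 = 1736097951307/2493518 - 3368587 = -6663534367759/2493518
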